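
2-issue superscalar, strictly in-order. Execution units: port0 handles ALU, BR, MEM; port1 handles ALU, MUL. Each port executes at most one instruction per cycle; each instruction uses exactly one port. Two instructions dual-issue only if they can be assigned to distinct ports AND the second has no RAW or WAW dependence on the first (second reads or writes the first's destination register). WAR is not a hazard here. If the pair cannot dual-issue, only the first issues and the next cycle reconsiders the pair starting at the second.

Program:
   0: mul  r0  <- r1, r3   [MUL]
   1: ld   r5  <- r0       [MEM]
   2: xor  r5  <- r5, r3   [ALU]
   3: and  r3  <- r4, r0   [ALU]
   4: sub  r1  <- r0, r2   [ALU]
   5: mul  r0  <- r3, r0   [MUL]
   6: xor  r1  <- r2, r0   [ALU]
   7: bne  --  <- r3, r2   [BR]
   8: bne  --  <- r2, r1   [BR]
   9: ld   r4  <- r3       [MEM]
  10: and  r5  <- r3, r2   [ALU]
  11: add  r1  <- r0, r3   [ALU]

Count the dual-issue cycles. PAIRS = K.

PAIRS = 4

t=0 i0:mul ; RAW r0
t=1 i1:ld ; RAW+WAW r5
t=2 i2&i3:xor+and ; 2-wide
t=3 i4&i5:sub+mul ; 2-wide
t=4 i6&i7:xor+bne ; 2-wide
t=5 i8:bne ; no-port BR/MEM
t=6 i9&i10:ld+and ; 2-wide
t=7 i11:add ; tail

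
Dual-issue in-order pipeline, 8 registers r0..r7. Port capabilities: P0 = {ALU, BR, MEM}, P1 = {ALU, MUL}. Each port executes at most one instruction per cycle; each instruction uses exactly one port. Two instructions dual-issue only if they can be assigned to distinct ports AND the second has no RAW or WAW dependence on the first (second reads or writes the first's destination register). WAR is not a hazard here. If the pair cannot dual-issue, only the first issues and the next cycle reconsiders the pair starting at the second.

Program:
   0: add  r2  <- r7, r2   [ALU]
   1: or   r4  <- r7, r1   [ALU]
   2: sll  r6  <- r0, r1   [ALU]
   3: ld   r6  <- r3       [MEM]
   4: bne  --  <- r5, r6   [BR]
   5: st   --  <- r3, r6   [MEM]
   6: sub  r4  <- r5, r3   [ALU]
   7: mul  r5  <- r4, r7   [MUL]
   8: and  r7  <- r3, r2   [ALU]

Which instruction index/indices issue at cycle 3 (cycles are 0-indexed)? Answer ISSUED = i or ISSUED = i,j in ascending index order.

ISSUED = 4

#0 head=0: add.ALU/or.ALU i0&i1 dual
#1 head=2: sll.ALU i2 WAW r6
#2 head=3: ld.MEM i3 no-port MEM/BR
#3 head=4: bne.BR i4 no-port BR/MEM
#4 head=5: st.MEM/sub.ALU i5&i6 dual
#5 head=7: mul.MUL/and.ALU i7&i8 dual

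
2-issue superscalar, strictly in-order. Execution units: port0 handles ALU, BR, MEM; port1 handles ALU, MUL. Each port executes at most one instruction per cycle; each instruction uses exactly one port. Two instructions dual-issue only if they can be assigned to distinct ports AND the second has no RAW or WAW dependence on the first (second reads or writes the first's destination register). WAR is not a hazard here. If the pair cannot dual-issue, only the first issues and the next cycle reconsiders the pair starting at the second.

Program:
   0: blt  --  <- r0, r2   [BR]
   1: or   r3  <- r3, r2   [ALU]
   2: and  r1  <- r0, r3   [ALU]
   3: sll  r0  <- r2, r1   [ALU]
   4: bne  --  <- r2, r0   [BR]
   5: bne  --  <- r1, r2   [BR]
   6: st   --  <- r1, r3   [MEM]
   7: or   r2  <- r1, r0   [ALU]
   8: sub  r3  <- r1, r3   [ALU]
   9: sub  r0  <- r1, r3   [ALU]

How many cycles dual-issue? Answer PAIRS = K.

PAIRS = 2

#0 head=0: blt.BR/or.ALU i0,i1 2-wide
#1 head=2: and.ALU i2 RAW r1
#2 head=3: sll.ALU i3 RAW r0
#3 head=4: bne.BR i4 no-port BR/BR
#4 head=5: bne.BR i5 no-port BR/MEM
#5 head=6: st.MEM/or.ALU i6,i7 2-wide
#6 head=8: sub.ALU i8 RAW r3
#7 head=9: sub.ALU i9 tail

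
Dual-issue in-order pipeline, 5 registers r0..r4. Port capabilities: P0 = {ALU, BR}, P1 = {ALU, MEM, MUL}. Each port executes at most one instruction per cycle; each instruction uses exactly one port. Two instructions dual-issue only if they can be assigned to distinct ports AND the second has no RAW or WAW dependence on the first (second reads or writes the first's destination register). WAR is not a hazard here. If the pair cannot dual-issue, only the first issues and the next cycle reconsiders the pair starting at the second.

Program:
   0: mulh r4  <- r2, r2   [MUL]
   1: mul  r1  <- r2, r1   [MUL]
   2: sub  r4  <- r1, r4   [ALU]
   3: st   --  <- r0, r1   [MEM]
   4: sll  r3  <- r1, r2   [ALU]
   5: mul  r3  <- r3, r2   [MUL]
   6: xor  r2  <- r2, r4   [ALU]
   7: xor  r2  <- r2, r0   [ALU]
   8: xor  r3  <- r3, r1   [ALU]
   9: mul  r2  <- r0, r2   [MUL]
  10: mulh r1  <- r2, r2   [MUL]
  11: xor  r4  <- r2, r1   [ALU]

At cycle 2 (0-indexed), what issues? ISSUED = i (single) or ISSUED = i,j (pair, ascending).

0. mulh @i0  | no-port MUL/MUL
1. mul @i1  | RAW r1
2. sub+st @i2+i3  | pair
3. sll @i4  | RAW+WAW r3
4. mul+xor @i5+i6  | pair
5. xor+xor @i7+i8  | pair
6. mul @i9  | no-port MUL/MUL
7. mulh @i10  | RAW r1
8. xor @i11  | tail

ISSUED = 2,3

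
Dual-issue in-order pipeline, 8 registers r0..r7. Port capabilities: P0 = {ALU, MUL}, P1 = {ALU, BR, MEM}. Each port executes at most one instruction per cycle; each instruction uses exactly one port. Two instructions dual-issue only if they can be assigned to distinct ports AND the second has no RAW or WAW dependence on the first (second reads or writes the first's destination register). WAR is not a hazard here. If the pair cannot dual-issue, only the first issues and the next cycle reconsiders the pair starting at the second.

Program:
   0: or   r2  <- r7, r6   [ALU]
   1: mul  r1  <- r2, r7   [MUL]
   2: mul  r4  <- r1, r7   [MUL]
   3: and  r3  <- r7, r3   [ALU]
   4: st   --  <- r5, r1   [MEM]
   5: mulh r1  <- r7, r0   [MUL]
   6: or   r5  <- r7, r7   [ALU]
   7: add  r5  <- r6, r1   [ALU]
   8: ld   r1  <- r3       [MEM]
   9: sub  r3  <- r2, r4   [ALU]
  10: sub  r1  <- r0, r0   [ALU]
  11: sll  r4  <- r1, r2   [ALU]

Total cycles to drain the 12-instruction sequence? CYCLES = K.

c0: i0 or.ALU  RAW r2
c1: i1 mul.MUL  no-port MUL/MUL
c2: i2&i3 mul.MUL/and.ALU  pair
c3: i4&i5 st.MEM/mulh.MUL  pair
c4: i6 or.ALU  WAW r5
c5: i7&i8 add.ALU/ld.MEM  pair
c6: i9&i10 sub.ALU/sub.ALU  pair
c7: i11 sll.ALU  tail

CYCLES = 8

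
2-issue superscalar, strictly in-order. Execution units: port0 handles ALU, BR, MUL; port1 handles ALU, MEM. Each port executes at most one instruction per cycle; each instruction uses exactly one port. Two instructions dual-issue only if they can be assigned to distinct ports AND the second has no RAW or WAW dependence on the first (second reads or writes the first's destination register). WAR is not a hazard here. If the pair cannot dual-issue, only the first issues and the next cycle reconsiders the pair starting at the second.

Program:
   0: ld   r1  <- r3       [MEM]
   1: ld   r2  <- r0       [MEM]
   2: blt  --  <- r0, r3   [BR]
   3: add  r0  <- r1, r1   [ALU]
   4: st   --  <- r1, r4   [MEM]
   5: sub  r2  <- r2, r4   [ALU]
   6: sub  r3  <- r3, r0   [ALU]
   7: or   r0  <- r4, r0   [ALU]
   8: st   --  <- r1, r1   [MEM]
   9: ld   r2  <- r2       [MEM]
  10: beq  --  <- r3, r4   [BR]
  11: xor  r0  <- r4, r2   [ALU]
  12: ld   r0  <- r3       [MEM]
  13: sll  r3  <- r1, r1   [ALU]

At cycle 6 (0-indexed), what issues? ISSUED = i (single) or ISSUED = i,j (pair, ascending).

ISSUED = 11

#0 head=0: ld.MEM i0 no-port MEM/MEM
#1 head=1: ld.MEM blt.BR i1/i2 pair
#2 head=3: add.ALU st.MEM i3/i4 pair
#3 head=5: sub.ALU sub.ALU i5/i6 pair
#4 head=7: or.ALU st.MEM i7/i8 pair
#5 head=9: ld.MEM beq.BR i9/i10 pair
#6 head=11: xor.ALU i11 WAW r0
#7 head=12: ld.MEM sll.ALU i12/i13 pair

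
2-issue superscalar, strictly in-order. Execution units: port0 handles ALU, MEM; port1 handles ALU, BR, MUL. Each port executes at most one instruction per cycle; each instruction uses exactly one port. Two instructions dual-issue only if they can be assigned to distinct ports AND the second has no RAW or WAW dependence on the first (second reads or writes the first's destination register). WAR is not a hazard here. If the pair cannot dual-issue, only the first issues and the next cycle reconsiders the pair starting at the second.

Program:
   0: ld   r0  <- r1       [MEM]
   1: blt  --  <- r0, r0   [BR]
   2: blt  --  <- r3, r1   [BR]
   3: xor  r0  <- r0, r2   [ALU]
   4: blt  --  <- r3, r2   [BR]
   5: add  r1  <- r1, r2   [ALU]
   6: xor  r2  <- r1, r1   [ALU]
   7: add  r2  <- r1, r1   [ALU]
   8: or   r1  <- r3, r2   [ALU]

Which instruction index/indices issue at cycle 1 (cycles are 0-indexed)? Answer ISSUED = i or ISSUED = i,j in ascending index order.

#0 head=0: ld i0 RAW r0
#1 head=1: blt i1 no-port BR/BR
#2 head=2: blt xor i2&i3 dual
#3 head=4: blt add i4&i5 dual
#4 head=6: xor i6 WAW r2
#5 head=7: add i7 RAW r2
#6 head=8: or i8 tail

ISSUED = 1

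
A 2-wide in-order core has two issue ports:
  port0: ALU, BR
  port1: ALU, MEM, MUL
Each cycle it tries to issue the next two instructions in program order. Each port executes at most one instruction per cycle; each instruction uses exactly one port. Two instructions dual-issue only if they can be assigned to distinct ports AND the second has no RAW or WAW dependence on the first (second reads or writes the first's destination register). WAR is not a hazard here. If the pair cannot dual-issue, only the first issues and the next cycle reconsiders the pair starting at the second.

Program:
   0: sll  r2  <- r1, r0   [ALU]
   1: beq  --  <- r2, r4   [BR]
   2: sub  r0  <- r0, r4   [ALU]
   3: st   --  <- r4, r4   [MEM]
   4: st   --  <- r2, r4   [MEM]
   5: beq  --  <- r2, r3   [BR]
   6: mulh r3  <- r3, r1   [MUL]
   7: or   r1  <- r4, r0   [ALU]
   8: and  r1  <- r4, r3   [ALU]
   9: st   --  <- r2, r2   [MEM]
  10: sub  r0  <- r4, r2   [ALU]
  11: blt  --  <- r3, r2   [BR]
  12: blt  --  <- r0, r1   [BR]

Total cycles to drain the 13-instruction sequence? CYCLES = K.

CYCLES = 8

[0] i0  sll  -- RAW r2
[1] i1&i2  beq+sub  -- 2-wide
[2] i3  st  -- no-port MEM/MEM
[3] i4&i5  st+beq  -- 2-wide
[4] i6&i7  mulh+or  -- 2-wide
[5] i8&i9  and+st  -- 2-wide
[6] i10&i11  sub+blt  -- 2-wide
[7] i12  blt  -- tail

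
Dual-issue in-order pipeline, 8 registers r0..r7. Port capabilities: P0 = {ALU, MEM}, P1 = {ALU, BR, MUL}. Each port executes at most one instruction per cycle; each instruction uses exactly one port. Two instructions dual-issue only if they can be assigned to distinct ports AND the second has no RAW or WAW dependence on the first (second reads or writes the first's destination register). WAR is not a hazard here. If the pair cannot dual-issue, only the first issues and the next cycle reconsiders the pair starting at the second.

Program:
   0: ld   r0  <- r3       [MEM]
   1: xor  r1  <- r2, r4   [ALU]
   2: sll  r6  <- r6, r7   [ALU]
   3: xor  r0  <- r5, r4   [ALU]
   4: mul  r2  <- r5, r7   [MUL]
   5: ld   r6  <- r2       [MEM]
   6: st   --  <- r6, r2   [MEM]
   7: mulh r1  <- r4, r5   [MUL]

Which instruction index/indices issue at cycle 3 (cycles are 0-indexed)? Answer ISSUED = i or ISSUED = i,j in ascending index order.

c0: i0&i1 ld+xor  dual
c1: i2&i3 sll+xor  dual
c2: i4 mul  RAW r2
c3: i5 ld  no-port MEM/MEM
c4: i6&i7 st+mulh  dual

ISSUED = 5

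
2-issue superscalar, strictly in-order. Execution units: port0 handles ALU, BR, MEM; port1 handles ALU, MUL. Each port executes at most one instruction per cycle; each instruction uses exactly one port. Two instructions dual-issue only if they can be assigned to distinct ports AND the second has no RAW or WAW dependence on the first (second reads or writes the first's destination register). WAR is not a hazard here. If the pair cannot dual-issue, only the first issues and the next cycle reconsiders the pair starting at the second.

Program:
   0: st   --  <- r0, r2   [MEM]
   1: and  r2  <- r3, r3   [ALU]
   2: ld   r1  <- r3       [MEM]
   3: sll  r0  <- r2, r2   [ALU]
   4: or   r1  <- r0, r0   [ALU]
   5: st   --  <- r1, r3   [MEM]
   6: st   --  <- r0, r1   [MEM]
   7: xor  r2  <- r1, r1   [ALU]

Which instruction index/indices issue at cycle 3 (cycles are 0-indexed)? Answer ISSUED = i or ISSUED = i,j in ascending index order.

ISSUED = 5

[0] i0+i1  st;and  -- dual
[1] i2+i3  ld;sll  -- dual
[2] i4  or  -- RAW r1
[3] i5  st  -- no-port MEM/MEM
[4] i6+i7  st;xor  -- dual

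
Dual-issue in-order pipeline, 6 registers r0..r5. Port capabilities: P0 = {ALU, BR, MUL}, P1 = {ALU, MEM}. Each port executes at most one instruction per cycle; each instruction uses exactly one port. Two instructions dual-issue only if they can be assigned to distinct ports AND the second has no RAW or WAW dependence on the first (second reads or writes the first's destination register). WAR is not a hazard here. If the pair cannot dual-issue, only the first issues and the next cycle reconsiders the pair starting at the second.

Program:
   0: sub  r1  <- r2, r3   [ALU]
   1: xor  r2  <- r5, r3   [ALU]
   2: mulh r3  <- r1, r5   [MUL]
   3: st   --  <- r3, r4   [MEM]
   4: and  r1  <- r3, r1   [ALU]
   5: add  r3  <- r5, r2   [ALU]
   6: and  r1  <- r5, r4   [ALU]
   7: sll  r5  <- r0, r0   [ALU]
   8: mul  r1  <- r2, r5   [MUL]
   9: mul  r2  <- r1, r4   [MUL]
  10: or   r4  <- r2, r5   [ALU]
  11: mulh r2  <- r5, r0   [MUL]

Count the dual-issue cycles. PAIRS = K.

t=0 i0/i1:sub.ALU xor.ALU ; pair
t=1 i2:mulh.MUL ; RAW r3
t=2 i3/i4:st.MEM and.ALU ; pair
t=3 i5/i6:add.ALU and.ALU ; pair
t=4 i7:sll.ALU ; RAW r5
t=5 i8:mul.MUL ; no-port MUL/MUL
t=6 i9:mul.MUL ; RAW r2
t=7 i10/i11:or.ALU mulh.MUL ; pair

PAIRS = 4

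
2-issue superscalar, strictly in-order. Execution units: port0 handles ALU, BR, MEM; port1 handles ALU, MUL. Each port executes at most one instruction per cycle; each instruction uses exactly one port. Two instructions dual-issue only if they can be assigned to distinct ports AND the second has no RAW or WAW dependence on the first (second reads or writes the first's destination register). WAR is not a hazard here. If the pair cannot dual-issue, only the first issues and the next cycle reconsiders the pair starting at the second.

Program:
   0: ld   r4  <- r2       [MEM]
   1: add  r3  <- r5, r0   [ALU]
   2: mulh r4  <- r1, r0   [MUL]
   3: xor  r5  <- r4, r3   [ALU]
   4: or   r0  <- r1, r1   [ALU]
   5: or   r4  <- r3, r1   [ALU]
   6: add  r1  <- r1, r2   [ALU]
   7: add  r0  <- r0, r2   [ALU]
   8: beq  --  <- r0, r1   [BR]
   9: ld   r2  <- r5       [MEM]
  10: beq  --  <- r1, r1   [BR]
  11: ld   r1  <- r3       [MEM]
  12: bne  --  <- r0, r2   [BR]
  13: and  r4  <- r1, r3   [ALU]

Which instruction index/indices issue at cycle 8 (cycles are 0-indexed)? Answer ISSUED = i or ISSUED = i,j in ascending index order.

ISSUED = 11

[0] i0+i1  ld.MEM add.ALU  -- dual
[1] i2  mulh.MUL  -- RAW r4
[2] i3+i4  xor.ALU or.ALU  -- dual
[3] i5+i6  or.ALU add.ALU  -- dual
[4] i7  add.ALU  -- RAW r0
[5] i8  beq.BR  -- no-port BR/MEM
[6] i9  ld.MEM  -- no-port MEM/BR
[7] i10  beq.BR  -- no-port BR/MEM
[8] i11  ld.MEM  -- no-port MEM/BR
[9] i12+i13  bne.BR and.ALU  -- dual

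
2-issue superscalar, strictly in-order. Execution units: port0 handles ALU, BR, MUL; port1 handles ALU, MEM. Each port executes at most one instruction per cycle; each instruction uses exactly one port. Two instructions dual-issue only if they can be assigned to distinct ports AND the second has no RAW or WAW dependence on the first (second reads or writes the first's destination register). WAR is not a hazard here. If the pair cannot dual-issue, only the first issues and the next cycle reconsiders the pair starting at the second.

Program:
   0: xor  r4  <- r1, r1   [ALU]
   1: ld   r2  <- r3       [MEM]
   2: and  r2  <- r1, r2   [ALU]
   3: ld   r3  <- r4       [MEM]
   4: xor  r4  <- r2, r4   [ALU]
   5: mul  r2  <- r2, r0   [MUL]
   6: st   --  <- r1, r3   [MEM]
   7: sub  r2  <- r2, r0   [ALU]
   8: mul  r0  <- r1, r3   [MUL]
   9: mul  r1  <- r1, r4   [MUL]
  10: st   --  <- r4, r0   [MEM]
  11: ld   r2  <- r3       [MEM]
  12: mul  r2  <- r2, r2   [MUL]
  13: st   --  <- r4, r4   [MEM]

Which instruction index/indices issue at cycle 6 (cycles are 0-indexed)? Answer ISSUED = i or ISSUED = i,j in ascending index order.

ISSUED = 11

t=0 i0/i1:xor.ALU/ld.MEM ; pair
t=1 i2/i3:and.ALU/ld.MEM ; pair
t=2 i4/i5:xor.ALU/mul.MUL ; pair
t=3 i6/i7:st.MEM/sub.ALU ; pair
t=4 i8:mul.MUL ; no-port MUL/MUL
t=5 i9/i10:mul.MUL/st.MEM ; pair
t=6 i11:ld.MEM ; RAW+WAW r2
t=7 i12/i13:mul.MUL/st.MEM ; pair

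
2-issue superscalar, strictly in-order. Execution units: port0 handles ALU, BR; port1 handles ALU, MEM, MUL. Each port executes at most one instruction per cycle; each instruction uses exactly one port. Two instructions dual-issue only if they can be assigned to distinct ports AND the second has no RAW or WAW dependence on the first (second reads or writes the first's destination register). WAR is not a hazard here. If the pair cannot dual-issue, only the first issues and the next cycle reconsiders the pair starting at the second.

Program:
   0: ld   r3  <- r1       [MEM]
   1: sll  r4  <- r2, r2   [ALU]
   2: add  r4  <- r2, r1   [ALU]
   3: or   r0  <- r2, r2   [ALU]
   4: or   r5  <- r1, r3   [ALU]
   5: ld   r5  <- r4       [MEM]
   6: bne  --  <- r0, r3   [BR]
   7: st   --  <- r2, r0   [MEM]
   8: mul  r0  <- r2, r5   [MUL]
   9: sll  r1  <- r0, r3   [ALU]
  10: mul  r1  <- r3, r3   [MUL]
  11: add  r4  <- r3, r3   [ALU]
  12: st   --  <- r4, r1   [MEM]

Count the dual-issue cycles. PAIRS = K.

PAIRS = 4

t=0 i0&i1:ld sll ; dual
t=1 i2&i3:add or ; dual
t=2 i4:or ; WAW r5
t=3 i5&i6:ld bne ; dual
t=4 i7:st ; no-port MEM/MUL
t=5 i8:mul ; RAW r0
t=6 i9:sll ; WAW r1
t=7 i10&i11:mul add ; dual
t=8 i12:st ; tail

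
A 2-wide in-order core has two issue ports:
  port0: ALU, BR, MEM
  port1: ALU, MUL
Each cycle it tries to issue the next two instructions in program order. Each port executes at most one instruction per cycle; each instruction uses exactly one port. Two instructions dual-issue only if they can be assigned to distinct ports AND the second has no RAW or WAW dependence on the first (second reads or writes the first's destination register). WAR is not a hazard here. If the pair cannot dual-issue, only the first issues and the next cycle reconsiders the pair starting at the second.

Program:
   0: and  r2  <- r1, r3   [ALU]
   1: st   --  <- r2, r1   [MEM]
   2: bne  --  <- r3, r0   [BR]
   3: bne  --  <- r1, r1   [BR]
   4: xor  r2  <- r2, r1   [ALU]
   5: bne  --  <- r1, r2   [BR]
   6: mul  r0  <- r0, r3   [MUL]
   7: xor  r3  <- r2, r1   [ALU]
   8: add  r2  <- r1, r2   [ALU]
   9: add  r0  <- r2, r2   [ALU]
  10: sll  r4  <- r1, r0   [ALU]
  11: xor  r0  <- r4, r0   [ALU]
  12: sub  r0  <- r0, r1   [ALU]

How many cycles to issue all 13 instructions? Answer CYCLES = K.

#0 head=0: and i0 RAW r2
#1 head=1: st i1 no-port MEM/BR
#2 head=2: bne i2 no-port BR/BR
#3 head=3: bne;xor i3,i4 2-wide
#4 head=5: bne;mul i5,i6 2-wide
#5 head=7: xor;add i7,i8 2-wide
#6 head=9: add i9 RAW r0
#7 head=10: sll i10 RAW r4
#8 head=11: xor i11 RAW+WAW r0
#9 head=12: sub i12 tail

CYCLES = 10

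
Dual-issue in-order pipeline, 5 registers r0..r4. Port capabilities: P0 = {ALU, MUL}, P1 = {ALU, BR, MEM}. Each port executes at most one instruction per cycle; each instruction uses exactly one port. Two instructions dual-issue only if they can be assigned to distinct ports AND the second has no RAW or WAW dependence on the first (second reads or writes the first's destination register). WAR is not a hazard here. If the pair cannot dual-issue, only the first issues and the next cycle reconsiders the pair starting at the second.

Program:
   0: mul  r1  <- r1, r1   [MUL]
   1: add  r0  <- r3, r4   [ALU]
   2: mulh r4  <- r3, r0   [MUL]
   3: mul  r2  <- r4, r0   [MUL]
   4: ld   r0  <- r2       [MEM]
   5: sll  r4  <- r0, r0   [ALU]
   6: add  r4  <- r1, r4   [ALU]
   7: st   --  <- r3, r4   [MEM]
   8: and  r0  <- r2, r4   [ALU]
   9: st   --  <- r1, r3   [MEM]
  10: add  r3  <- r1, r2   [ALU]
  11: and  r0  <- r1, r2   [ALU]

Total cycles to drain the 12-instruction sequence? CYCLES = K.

#0 head=0: mul;add i0&i1 dual
#1 head=2: mulh i2 no-port MUL/MUL
#2 head=3: mul i3 RAW r2
#3 head=4: ld i4 RAW r0
#4 head=5: sll i5 RAW+WAW r4
#5 head=6: add i6 RAW r4
#6 head=7: st;and i7&i8 dual
#7 head=9: st;add i9&i10 dual
#8 head=11: and i11 tail

CYCLES = 9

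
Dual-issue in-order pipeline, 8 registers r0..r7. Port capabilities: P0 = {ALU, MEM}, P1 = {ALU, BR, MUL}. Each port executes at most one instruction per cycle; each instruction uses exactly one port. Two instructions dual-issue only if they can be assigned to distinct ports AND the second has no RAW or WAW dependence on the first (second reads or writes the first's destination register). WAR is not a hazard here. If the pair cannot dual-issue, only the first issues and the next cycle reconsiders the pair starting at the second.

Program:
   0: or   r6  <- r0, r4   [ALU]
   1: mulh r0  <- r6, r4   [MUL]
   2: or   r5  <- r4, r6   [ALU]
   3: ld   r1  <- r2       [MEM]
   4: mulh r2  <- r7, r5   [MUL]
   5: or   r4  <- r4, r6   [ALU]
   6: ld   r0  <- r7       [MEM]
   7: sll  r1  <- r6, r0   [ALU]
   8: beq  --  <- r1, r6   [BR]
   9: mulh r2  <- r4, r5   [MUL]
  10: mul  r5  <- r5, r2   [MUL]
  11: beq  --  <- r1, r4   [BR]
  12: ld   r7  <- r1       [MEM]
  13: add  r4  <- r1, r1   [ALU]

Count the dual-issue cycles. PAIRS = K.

t=0 i0:or ; RAW r6
t=1 i1/i2:mulh+or ; dual
t=2 i3/i4:ld+mulh ; dual
t=3 i5/i6:or+ld ; dual
t=4 i7:sll ; RAW r1
t=5 i8:beq ; no-port BR/MUL
t=6 i9:mulh ; no-port MUL/MUL
t=7 i10:mul ; no-port MUL/BR
t=8 i11/i12:beq+ld ; dual
t=9 i13:add ; tail

PAIRS = 4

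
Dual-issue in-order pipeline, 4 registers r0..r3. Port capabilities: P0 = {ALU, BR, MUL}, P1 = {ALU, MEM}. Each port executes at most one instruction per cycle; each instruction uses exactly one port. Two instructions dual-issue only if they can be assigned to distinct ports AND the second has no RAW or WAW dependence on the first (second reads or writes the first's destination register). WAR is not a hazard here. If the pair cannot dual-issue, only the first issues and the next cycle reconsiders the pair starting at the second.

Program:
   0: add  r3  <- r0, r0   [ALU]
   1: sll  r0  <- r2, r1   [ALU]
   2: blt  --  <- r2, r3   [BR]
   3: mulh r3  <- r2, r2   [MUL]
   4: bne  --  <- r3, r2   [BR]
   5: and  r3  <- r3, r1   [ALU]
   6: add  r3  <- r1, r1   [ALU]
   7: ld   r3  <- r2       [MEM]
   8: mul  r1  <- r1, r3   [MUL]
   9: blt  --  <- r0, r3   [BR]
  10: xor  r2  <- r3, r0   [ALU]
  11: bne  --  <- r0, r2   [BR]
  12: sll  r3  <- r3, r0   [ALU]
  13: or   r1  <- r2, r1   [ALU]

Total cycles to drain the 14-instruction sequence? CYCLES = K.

#0 head=0: add.ALU sll.ALU i0,i1 2-wide
#1 head=2: blt.BR i2 no-port BR/MUL
#2 head=3: mulh.MUL i3 no-port MUL/BR
#3 head=4: bne.BR and.ALU i4,i5 2-wide
#4 head=6: add.ALU i6 WAW r3
#5 head=7: ld.MEM i7 RAW r3
#6 head=8: mul.MUL i8 no-port MUL/BR
#7 head=9: blt.BR xor.ALU i9,i10 2-wide
#8 head=11: bne.BR sll.ALU i11,i12 2-wide
#9 head=13: or.ALU i13 tail

CYCLES = 10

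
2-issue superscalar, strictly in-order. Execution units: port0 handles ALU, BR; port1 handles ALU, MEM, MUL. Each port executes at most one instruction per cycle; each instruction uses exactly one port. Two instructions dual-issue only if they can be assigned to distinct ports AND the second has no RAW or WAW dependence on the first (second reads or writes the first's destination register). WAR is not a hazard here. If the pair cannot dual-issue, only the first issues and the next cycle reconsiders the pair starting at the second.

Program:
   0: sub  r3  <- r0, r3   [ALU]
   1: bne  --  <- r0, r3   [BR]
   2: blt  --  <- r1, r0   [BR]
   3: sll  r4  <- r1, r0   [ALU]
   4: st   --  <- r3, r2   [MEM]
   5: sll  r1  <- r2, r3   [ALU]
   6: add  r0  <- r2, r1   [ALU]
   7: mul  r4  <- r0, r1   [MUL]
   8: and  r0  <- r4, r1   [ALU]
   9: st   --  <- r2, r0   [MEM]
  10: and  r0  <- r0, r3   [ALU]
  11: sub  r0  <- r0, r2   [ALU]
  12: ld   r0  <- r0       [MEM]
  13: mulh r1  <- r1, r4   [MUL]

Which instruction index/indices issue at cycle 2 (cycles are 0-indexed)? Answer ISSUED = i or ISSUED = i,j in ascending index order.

ISSUED = 2,3

t=0 i0:sub ; RAW r3
t=1 i1:bne ; no-port BR/BR
t=2 i2/i3:blt sll ; pair
t=3 i4/i5:st sll ; pair
t=4 i6:add ; RAW r0
t=5 i7:mul ; RAW r4
t=6 i8:and ; RAW r0
t=7 i9/i10:st and ; pair
t=8 i11:sub ; RAW+WAW r0
t=9 i12:ld ; no-port MEM/MUL
t=10 i13:mulh ; tail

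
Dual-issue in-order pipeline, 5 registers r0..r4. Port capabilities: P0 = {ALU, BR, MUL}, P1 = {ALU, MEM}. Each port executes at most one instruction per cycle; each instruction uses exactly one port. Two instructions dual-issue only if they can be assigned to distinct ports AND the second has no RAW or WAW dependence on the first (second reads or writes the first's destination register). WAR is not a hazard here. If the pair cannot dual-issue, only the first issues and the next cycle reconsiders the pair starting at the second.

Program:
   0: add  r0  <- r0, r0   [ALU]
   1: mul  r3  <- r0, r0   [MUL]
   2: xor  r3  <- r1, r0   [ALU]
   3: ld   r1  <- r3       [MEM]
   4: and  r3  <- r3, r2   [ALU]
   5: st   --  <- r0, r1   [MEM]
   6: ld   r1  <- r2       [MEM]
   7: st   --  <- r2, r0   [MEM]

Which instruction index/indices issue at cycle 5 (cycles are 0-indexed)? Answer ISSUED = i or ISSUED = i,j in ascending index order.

ISSUED = 6

c0: i0 add  RAW r0
c1: i1 mul  WAW r3
c2: i2 xor  RAW r3
c3: i3+i4 ld and  2-wide
c4: i5 st  no-port MEM/MEM
c5: i6 ld  no-port MEM/MEM
c6: i7 st  tail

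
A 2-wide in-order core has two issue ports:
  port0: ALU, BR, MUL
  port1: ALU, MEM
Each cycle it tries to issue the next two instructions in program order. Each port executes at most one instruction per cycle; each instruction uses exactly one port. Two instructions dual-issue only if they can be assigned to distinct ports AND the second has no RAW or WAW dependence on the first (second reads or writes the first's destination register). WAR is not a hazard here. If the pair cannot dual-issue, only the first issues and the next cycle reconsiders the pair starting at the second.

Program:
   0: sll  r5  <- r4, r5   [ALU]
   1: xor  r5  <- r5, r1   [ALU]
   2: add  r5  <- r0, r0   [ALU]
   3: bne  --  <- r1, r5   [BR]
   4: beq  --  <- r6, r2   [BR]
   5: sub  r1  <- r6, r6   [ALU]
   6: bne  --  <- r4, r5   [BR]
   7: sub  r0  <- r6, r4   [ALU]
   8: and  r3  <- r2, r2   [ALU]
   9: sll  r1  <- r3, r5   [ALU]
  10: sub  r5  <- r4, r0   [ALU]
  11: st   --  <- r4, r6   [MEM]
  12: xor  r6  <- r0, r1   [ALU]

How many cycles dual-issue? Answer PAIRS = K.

PAIRS = 4

0. sll.ALU @i0  | RAW+WAW r5
1. xor.ALU @i1  | WAW r5
2. add.ALU @i2  | RAW r5
3. bne.BR @i3  | no-port BR/BR
4. beq.BR sub.ALU @i4+i5  | pair
5. bne.BR sub.ALU @i6+i7  | pair
6. and.ALU @i8  | RAW r3
7. sll.ALU sub.ALU @i9+i10  | pair
8. st.MEM xor.ALU @i11+i12  | pair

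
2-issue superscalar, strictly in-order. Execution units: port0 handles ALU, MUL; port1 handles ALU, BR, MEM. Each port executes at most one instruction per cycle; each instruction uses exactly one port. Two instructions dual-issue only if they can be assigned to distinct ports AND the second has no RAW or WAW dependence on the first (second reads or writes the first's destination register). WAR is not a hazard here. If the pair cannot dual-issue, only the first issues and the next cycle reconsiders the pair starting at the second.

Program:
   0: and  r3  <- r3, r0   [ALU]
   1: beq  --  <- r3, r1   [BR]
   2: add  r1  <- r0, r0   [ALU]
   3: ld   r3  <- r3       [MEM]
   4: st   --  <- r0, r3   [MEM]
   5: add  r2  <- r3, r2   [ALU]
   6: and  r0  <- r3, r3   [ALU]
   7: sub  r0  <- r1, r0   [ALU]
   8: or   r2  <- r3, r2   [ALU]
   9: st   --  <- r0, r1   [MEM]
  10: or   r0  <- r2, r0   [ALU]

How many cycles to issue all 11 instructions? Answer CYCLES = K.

CYCLES = 7

[0] i0  and.ALU  -- RAW r3
[1] i1+i2  beq.BR+add.ALU  -- dual
[2] i3  ld.MEM  -- no-port MEM/MEM
[3] i4+i5  st.MEM+add.ALU  -- dual
[4] i6  and.ALU  -- RAW+WAW r0
[5] i7+i8  sub.ALU+or.ALU  -- dual
[6] i9+i10  st.MEM+or.ALU  -- dual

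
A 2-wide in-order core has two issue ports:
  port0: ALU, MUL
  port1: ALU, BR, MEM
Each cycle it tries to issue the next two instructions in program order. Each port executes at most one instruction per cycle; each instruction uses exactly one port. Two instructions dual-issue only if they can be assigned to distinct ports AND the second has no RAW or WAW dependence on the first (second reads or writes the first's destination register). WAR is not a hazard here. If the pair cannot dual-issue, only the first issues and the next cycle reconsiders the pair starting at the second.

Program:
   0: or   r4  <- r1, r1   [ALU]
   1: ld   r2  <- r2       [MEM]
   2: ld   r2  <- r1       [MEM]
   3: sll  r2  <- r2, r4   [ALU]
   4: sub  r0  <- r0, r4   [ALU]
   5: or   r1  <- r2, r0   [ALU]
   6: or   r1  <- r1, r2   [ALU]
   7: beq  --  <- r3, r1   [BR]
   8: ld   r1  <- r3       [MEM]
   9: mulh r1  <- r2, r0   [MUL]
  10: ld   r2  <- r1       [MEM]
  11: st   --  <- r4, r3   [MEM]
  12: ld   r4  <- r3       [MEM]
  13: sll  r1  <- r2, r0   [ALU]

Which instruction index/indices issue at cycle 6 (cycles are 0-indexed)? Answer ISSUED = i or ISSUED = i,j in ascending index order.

ISSUED = 8

c0: i0+i1 or.ALU;ld.MEM  pair
c1: i2 ld.MEM  RAW+WAW r2
c2: i3+i4 sll.ALU;sub.ALU  pair
c3: i5 or.ALU  RAW+WAW r1
c4: i6 or.ALU  RAW r1
c5: i7 beq.BR  no-port BR/MEM
c6: i8 ld.MEM  WAW r1
c7: i9 mulh.MUL  RAW r1
c8: i10 ld.MEM  no-port MEM/MEM
c9: i11 st.MEM  no-port MEM/MEM
c10: i12+i13 ld.MEM;sll.ALU  pair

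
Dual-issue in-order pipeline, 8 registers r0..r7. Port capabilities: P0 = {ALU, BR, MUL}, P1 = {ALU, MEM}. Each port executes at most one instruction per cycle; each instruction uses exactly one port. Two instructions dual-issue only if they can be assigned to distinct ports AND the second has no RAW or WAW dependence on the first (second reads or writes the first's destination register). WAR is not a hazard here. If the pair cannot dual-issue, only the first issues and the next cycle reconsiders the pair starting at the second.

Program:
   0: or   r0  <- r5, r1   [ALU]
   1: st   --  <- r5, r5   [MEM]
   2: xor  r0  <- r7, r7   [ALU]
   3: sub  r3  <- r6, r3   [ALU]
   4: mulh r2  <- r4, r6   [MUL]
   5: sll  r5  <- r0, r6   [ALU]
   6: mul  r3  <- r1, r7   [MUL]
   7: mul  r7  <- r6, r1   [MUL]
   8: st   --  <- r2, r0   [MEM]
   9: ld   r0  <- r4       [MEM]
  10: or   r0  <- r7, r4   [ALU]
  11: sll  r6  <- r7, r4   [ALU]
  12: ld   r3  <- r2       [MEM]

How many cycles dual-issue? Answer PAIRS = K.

#0 head=0: or;st i0/i1 2-wide
#1 head=2: xor;sub i2/i3 2-wide
#2 head=4: mulh;sll i4/i5 2-wide
#3 head=6: mul i6 no-port MUL/MUL
#4 head=7: mul;st i7/i8 2-wide
#5 head=9: ld i9 WAW r0
#6 head=10: or;sll i10/i11 2-wide
#7 head=12: ld i12 tail

PAIRS = 5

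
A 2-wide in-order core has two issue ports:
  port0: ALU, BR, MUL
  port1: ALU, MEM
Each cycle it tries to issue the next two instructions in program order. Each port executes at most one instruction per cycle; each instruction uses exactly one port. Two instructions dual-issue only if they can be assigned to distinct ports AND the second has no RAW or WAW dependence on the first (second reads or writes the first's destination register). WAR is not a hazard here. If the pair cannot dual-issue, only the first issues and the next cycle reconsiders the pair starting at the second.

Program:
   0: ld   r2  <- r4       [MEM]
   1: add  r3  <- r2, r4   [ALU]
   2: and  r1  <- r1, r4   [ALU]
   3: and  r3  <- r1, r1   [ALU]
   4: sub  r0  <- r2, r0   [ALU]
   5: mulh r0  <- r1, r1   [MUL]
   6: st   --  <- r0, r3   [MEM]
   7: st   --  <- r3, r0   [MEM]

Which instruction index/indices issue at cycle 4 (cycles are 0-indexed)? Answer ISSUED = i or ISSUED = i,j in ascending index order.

ISSUED = 6

0. ld @i0  | RAW r2
1. add/and @i1/i2  | pair
2. and/sub @i3/i4  | pair
3. mulh @i5  | RAW r0
4. st @i6  | no-port MEM/MEM
5. st @i7  | tail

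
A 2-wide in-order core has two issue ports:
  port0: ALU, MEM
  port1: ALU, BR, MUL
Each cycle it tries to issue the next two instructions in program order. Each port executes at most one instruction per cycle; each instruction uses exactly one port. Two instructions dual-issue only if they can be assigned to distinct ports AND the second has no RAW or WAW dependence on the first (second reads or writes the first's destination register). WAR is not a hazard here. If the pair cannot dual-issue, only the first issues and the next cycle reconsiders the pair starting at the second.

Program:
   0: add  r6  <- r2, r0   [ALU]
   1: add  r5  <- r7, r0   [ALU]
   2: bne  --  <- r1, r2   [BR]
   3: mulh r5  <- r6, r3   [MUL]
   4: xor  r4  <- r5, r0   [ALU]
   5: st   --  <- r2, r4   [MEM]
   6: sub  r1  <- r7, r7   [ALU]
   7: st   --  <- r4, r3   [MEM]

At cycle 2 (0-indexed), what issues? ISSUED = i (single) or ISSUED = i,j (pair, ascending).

c0: i0,i1 add.ALU add.ALU  dual
c1: i2 bne.BR  no-port BR/MUL
c2: i3 mulh.MUL  RAW r5
c3: i4 xor.ALU  RAW r4
c4: i5,i6 st.MEM sub.ALU  dual
c5: i7 st.MEM  tail

ISSUED = 3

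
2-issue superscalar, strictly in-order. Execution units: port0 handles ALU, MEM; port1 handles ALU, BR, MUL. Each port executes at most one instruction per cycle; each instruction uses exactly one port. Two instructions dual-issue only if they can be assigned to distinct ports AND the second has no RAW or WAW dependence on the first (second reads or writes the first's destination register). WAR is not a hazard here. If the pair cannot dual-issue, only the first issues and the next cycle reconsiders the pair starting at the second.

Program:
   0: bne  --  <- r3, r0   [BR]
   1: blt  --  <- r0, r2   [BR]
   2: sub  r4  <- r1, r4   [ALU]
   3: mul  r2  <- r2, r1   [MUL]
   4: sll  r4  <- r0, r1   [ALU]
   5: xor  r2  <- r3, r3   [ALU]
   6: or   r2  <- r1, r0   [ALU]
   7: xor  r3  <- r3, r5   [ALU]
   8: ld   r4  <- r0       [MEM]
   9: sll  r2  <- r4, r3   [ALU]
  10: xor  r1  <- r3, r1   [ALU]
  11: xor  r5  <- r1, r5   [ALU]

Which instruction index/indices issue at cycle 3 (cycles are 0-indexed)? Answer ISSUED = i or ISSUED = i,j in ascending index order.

[0] i0  bne  -- no-port BR/BR
[1] i1&i2  blt/sub  -- pair
[2] i3&i4  mul/sll  -- pair
[3] i5  xor  -- WAW r2
[4] i6&i7  or/xor  -- pair
[5] i8  ld  -- RAW r4
[6] i9&i10  sll/xor  -- pair
[7] i11  xor  -- tail

ISSUED = 5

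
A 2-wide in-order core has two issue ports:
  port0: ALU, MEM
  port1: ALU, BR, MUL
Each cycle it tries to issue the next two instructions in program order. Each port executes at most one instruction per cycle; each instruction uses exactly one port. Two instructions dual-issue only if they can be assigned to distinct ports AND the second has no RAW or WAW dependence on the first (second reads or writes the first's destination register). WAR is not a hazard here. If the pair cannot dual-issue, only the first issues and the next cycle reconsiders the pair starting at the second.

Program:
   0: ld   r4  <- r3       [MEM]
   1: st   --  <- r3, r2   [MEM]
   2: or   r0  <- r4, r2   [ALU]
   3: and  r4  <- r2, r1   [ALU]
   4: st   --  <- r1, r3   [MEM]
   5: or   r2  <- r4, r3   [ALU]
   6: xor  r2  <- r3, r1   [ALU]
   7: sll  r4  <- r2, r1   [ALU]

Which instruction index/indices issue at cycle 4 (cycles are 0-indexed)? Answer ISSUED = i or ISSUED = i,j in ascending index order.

ISSUED = 6

t=0 i0:ld.MEM ; no-port MEM/MEM
t=1 i1&i2:st.MEM or.ALU ; dual
t=2 i3&i4:and.ALU st.MEM ; dual
t=3 i5:or.ALU ; WAW r2
t=4 i6:xor.ALU ; RAW r2
t=5 i7:sll.ALU ; tail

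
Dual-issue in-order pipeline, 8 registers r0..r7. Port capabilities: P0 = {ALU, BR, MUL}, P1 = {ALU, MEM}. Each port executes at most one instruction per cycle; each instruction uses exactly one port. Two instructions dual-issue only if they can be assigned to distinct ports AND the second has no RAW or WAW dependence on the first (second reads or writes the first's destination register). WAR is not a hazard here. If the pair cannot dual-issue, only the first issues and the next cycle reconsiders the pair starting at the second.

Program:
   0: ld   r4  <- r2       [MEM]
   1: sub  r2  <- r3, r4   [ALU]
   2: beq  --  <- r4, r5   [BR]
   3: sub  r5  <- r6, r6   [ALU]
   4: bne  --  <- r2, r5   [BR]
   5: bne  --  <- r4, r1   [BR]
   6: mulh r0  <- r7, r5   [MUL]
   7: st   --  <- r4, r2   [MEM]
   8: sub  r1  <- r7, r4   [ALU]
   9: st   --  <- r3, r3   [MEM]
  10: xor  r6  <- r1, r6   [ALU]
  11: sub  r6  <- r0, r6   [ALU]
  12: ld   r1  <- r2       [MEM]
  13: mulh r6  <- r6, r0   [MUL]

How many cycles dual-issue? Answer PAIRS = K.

PAIRS = 4

0. ld @i0  | RAW r4
1. sub/beq @i1&i2  | 2-wide
2. sub @i3  | RAW r5
3. bne @i4  | no-port BR/BR
4. bne @i5  | no-port BR/MUL
5. mulh/st @i6&i7  | 2-wide
6. sub/st @i8&i9  | 2-wide
7. xor @i10  | RAW+WAW r6
8. sub/ld @i11&i12  | 2-wide
9. mulh @i13  | tail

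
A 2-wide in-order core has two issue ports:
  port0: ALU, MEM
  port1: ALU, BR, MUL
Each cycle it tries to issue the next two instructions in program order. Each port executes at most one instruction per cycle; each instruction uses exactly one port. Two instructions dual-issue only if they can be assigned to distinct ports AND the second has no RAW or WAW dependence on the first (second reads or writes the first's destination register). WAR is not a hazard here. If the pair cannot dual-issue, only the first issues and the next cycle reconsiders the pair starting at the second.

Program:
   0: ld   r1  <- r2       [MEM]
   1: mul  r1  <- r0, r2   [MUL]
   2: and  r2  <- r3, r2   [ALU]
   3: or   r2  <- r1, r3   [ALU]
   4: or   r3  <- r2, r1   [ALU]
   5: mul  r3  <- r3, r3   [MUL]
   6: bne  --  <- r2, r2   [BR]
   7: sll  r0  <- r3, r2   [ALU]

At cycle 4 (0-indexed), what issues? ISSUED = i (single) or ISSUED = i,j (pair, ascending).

ISSUED = 5

  cy0 -> i0 (ld) WAW r1
  cy1 -> i1,i2 (mul and) dual
  cy2 -> i3 (or) RAW r2
  cy3 -> i4 (or) RAW+WAW r3
  cy4 -> i5 (mul) no-port MUL/BR
  cy5 -> i6,i7 (bne sll) dual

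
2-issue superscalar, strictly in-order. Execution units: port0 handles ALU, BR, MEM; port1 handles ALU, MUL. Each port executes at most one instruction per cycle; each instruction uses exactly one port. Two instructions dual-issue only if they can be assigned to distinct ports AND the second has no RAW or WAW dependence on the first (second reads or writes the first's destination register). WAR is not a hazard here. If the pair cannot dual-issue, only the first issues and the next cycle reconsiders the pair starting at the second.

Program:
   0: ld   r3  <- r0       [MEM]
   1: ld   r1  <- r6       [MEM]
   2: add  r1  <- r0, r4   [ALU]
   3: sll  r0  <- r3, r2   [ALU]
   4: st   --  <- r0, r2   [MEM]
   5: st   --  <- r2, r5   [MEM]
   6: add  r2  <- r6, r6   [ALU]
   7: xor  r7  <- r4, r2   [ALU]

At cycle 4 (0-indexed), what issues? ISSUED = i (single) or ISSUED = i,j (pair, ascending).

ISSUED = 5,6

  cy0 -> i0 (ld) no-port MEM/MEM
  cy1 -> i1 (ld) WAW r1
  cy2 -> i2/i3 (add+sll) dual
  cy3 -> i4 (st) no-port MEM/MEM
  cy4 -> i5/i6 (st+add) dual
  cy5 -> i7 (xor) tail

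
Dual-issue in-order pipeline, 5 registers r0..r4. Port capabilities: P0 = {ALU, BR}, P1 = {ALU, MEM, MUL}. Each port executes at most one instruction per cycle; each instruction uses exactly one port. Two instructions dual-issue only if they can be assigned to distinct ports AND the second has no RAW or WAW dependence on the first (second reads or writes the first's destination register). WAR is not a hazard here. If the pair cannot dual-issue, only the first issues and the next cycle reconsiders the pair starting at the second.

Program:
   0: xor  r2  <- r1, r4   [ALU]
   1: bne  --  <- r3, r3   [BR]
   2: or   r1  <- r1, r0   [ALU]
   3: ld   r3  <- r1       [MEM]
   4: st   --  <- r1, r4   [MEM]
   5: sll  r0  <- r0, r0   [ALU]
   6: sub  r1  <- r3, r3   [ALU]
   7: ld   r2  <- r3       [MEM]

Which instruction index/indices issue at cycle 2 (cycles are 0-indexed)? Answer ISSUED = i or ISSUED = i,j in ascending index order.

c0: i0+i1 xor/bne  dual
c1: i2 or  RAW r1
c2: i3 ld  no-port MEM/MEM
c3: i4+i5 st/sll  dual
c4: i6+i7 sub/ld  dual

ISSUED = 3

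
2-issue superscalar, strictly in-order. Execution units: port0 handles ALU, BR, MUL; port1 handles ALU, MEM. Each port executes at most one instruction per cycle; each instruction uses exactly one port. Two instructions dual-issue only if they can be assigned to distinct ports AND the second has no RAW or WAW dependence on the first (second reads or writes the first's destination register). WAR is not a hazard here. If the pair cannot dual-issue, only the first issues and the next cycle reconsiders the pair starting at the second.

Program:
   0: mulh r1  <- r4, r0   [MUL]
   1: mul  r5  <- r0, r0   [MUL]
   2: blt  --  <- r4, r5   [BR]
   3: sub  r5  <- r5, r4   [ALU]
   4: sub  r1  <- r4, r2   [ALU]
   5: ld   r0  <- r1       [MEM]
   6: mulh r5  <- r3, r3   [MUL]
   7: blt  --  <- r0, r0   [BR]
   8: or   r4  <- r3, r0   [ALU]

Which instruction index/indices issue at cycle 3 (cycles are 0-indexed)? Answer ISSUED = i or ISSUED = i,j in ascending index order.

  cy0 -> i0 (mulh.MUL) no-port MUL/MUL
  cy1 -> i1 (mul.MUL) no-port MUL/BR
  cy2 -> i2,i3 (blt.BR;sub.ALU) 2-wide
  cy3 -> i4 (sub.ALU) RAW r1
  cy4 -> i5,i6 (ld.MEM;mulh.MUL) 2-wide
  cy5 -> i7,i8 (blt.BR;or.ALU) 2-wide

ISSUED = 4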